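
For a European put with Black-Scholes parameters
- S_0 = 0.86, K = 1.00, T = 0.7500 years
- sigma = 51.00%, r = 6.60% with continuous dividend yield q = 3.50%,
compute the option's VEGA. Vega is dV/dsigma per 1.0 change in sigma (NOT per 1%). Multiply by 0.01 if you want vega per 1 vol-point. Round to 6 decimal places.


Answer: Vega = 0.288758

Derivation:
d1 = -0.0680036876; d2 = -0.5096766436
phi(d1) = 0.3980208915; exp(-qT) = 0.9740915363; exp(-rT) = 0.9517051581
Vega = S * exp(-qT) * phi(d1) * sqrt(T) = 0.8600 * 0.9740915363 * 0.3980208915 * 0.8660254038 = 0.288758


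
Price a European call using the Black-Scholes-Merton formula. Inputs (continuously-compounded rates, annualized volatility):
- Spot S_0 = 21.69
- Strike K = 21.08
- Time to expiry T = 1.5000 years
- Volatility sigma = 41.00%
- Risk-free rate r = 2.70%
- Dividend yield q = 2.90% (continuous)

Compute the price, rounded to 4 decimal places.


d1 = (ln(S/K) + (r - q + 0.5*sigma^2) * T) / (sigma * sqrt(T)) = 0.30190778
d2 = d1 - sigma * sqrt(T) = -0.20023762
exp(-rT) = 0.96030916; exp(-qT) = 0.95743255
C = S_0 * exp(-qT) * N(d1) - K * exp(-rT) * N(d2)
N(d1) = 0.61863882; N(d2) = 0.42064737
C = 21.6900 * 0.95743255 * 0.61863882 - 21.0800 * 0.96030916 * 0.42064737 = 4.3318

Answer: Price = 4.3318


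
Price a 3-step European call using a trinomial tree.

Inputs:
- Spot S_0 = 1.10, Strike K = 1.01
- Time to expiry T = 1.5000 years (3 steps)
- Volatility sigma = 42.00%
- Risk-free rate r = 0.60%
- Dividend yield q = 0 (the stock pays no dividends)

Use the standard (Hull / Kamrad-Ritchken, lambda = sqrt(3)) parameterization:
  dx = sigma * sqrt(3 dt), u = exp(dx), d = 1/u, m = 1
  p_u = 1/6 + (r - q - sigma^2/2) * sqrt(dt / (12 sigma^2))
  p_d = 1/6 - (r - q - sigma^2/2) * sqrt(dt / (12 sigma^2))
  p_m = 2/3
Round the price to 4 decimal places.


dt = T/N = 0.500000; dx = sigma*sqrt(3*dt) = 0.514393
u = exp(dx) = 1.672623; d = 1/u = 0.597863
p_u = 0.126717, p_m = 0.666667, p_d = 0.206617
Discount per step: exp(-r*dt) = 0.997004
Stock lattice S(k, j) with j the centered position index:
  k=0: S(0,+0) = 1.1000
  k=1: S(1,-1) = 0.6576; S(1,+0) = 1.1000; S(1,+1) = 1.8399
  k=2: S(2,-2) = 0.3932; S(2,-1) = 0.6576; S(2,+0) = 1.1000; S(2,+1) = 1.8399; S(2,+2) = 3.0774
  k=3: S(3,-3) = 0.2351; S(3,-2) = 0.3932; S(3,-1) = 0.6576; S(3,+0) = 1.1000; S(3,+1) = 1.8399; S(3,+2) = 3.0774; S(3,+3) = 5.1474
Terminal payoffs V(N, j) = max(S_T - K, 0):
  V(3,-3) = 0.000000; V(3,-2) = 0.000000; V(3,-1) = 0.000000; V(3,+0) = 0.090000; V(3,+1) = 0.829885; V(3,+2) = 2.067433; V(3,+3) = 4.137384
Backward induction: V(k, j) = exp(-r*dt) * [p_u * V(k+1, j+1) + p_m * V(k+1, j) + p_d * V(k+1, j-1)]
  V(2,-2) = exp(-r*dt) * [p_u*0.000000 + p_m*0.000000 + p_d*0.000000] = 0.000000
  V(2,-1) = exp(-r*dt) * [p_u*0.090000 + p_m*0.000000 + p_d*0.000000] = 0.011370
  V(2,+0) = exp(-r*dt) * [p_u*0.829885 + p_m*0.090000 + p_d*0.000000] = 0.164666
  V(2,+1) = exp(-r*dt) * [p_u*2.067433 + p_m*0.829885 + p_d*0.090000] = 0.831333
  V(2,+2) = exp(-r*dt) * [p_u*4.137384 + p_m*2.067433 + p_d*0.829885] = 2.067820
  V(1,-1) = exp(-r*dt) * [p_u*0.164666 + p_m*0.011370 + p_d*0.000000] = 0.028361
  V(1,+0) = exp(-r*dt) * [p_u*0.831333 + p_m*0.164666 + p_d*0.011370] = 0.216819
  V(1,+1) = exp(-r*dt) * [p_u*2.067820 + p_m*0.831333 + p_d*0.164666] = 0.847725
  V(0,+0) = exp(-r*dt) * [p_u*0.847725 + p_m*0.216819 + p_d*0.028361] = 0.257054

Answer: Price = V(0,0) = 0.2571


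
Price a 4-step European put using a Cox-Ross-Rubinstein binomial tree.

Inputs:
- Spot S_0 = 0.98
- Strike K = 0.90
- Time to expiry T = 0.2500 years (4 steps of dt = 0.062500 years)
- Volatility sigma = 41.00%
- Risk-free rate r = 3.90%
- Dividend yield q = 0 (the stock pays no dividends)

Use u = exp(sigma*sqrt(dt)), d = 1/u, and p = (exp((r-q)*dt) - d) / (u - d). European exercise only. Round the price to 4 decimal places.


dt = T/N = 0.062500
u = exp(sigma*sqrt(dt)) = 1.107937; d = 1/u = 0.902578
p = (exp((r-q)*dt) - d) / (u - d) = 0.486281
Discount per step: exp(-r*dt) = 0.997565
Stock lattice S(k, i) with i counting down-moves:
  k=0: S(0,0) = 0.9800
  k=1: S(1,0) = 1.0858; S(1,1) = 0.8845
  k=2: S(2,0) = 1.2030; S(2,1) = 0.9800; S(2,2) = 0.7984
  k=3: S(3,0) = 1.3328; S(3,1) = 1.0858; S(3,2) = 0.8845; S(3,3) = 0.7206
  k=4: S(4,0) = 1.4767; S(4,1) = 1.2030; S(4,2) = 0.9800; S(4,3) = 0.7984; S(4,4) = 0.6504
Terminal payoffs V(N, i) = max(K - S_T, 0):
  V(4,0) = 0.000000; V(4,1) = 0.000000; V(4,2) = 0.000000; V(4,3) = 0.101646; V(4,4) = 0.249623
Backward induction: V(k, i) = exp(-r*dt) * [p * V(k+1, i) + (1-p) * V(k+1, i+1)].
  V(3,0) = exp(-r*dt) * [p*0.000000 + (1-p)*0.000000] = 0.000000
  V(3,1) = exp(-r*dt) * [p*0.000000 + (1-p)*0.000000] = 0.000000
  V(3,2) = exp(-r*dt) * [p*0.000000 + (1-p)*0.101646] = 0.052090
  V(3,3) = exp(-r*dt) * [p*0.101646 + (1-p)*0.249623] = 0.177232
  V(2,0) = exp(-r*dt) * [p*0.000000 + (1-p)*0.000000] = 0.000000
  V(2,1) = exp(-r*dt) * [p*0.000000 + (1-p)*0.052090] = 0.026695
  V(2,2) = exp(-r*dt) * [p*0.052090 + (1-p)*0.177232] = 0.116094
  V(1,0) = exp(-r*dt) * [p*0.000000 + (1-p)*0.026695] = 0.013680
  V(1,1) = exp(-r*dt) * [p*0.026695 + (1-p)*0.116094] = 0.072444
  V(0,0) = exp(-r*dt) * [p*0.013680 + (1-p)*0.072444] = 0.043761

Answer: Price = V(0,0) = 0.0438


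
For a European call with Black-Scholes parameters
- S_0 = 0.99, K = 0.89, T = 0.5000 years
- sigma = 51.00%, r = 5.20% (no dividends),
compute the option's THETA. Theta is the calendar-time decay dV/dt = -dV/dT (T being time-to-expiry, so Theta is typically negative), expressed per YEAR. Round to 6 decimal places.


d1 = 0.5476846503; d2 = 0.1870601919
phi(d1) = 0.3433799320; exp(-qT) = 1.0000000000; exp(-rT) = 0.9743350896
Theta = -S*exp(-qT)*phi(d1)*sigma/(2*sqrt(T)) - r*K*exp(-rT)*N(d2) + q*S*exp(-qT)*N(d1)
N(d1) = 0.7080457732; N(d2) = 0.5741932803; sqrt(T) = 0.7071067812
Term 1 = -0.9900 * 1.0000000000 * 0.3433799320 * 0.5100 / (2 * 0.7071067812) = -0.1225928900
Term 2 = -0.0520 * 0.8900 * 0.9743350896 * 0.5741932803 = -0.0258916543
Term 3 = 0 (no dividend yield, q = 0)
Theta = -0.1225928900 + (-0.0258916543) + (0.0000000000) = -0.148485

Answer: Theta = -0.148485


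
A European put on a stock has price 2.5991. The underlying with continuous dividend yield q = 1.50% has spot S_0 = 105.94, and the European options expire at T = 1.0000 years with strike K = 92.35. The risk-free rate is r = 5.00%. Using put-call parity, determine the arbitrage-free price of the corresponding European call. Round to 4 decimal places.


Put-call parity: C - P = S_0 * exp(-qT) - K * exp(-rT).
S_0 * exp(-qT) = 105.9400 * 0.98511194 = 104.36275888
K * exp(-rT) = 92.3500 * 0.95122942 = 87.84603735
C = P + S*exp(-qT) - K*exp(-rT)
C = 2.5991 + 104.36275888 - 87.84603735 = 19.1158

Answer: Call price = 19.1158


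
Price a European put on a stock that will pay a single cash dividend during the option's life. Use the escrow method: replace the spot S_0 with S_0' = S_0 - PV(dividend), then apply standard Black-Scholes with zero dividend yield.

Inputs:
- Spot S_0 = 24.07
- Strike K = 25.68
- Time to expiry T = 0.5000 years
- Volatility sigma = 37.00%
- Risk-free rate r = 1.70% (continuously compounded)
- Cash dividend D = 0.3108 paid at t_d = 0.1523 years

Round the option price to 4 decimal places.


PV(D) = D * exp(-r * t_d) = 0.3108 * 0.99741425 = 0.30999635
S_0' = S_0 - PV(D) = 24.0700 - 0.30999635 = 23.76000365
d1 = (ln(S_0'/K) + (r + sigma^2/2)*T) / (sigma*sqrt(T)) = -0.13371516
d2 = d1 - sigma*sqrt(T) = -0.39534467
exp(-rT) = 0.99153602
N(-d1) = 0.55318609; N(-d2) = 0.65370573
P = K * exp(-rT) * N(-d2) - S_0' * N(-d1) = 25.6800 * 0.99153602 * 0.65370573 - 23.76000365 * 0.55318609 = 3.5014

Answer: Price = 3.5014


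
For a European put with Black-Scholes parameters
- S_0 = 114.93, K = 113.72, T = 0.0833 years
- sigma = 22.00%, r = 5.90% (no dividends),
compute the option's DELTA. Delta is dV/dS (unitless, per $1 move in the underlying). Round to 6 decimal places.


d1 = 0.2758373507; d2 = 0.2123415240
phi(d1) = 0.3840503346; exp(-qT) = 1.0000000000; exp(-rT) = 0.9950973574
N(-d1) = 0.3913364972
Delta = -exp(-qT) * N(-d1) = -1.0000000000 * 0.3913364972 = -0.391336

Answer: Delta = -0.391336


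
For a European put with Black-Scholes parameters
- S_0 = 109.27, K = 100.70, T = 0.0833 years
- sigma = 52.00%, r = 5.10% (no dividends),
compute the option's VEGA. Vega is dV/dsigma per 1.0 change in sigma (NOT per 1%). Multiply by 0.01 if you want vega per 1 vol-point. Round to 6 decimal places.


Answer: Vega = 10.201785

Derivation:
d1 = 0.6475604165; d2 = 0.4974793717
phi(d1) = 0.3234839501; exp(-qT) = 1.0000000000; exp(-rT) = 0.9957607113
Vega = S * exp(-qT) * phi(d1) * sqrt(T) = 109.2700 * 1.0000000000 * 0.3234839501 * 0.2886173938 = 10.201785


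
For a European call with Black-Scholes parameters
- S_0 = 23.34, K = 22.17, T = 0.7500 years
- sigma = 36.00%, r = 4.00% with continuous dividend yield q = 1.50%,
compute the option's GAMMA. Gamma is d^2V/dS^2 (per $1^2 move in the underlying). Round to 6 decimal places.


Answer: Gamma = 0.050416

Derivation:
d1 = 0.3809825475; d2 = 0.0692134021
phi(d1) = 0.3710151491; exp(-qT) = 0.9888130446; exp(-rT) = 0.9704455335
Gamma = exp(-qT) * phi(d1) / (S * sigma * sqrt(T)) = 0.9888130446 * 0.3710151491 / (23.3400 * 0.3600 * 0.8660254038) = 0.050416


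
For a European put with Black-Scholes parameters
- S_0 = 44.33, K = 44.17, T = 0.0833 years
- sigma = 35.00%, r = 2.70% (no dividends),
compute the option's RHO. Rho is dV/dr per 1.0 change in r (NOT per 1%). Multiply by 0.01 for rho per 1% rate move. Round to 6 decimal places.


d1 = 0.1085673419; d2 = 0.0075512541
phi(d1) = 0.3965980550; exp(-qT) = 1.0000000000; exp(-rT) = 0.9977534273
N(-d2) = 0.4969875141
Rho = -K*T*exp(-rT)*N(-d2) = -44.1700 * 0.0833 * 0.9977534273 * 0.4969875141 = -1.824488

Answer: Rho = -1.824488


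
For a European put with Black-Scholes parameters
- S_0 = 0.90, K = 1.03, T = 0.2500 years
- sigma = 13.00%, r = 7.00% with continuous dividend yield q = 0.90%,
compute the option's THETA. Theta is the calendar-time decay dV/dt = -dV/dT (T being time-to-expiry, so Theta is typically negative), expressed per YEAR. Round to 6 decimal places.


Answer: Theta = 0.051817

Derivation:
d1 = -1.8085664292; d2 = -1.8735664292
phi(d1) = 0.0777392658; exp(-qT) = 0.9977525294; exp(-rT) = 0.9826522357
Theta = -S*exp(-qT)*phi(d1)*sigma/(2*sqrt(T)) + r*K*exp(-rT)*N(-d2) - q*S*exp(-qT)*N(-d1)
N(-d1) = 0.9647408061; N(-d2) = 0.9695048956; sqrt(T) = 0.5000000000
Term 1 = -0.9000 * 0.9977525294 * 0.0777392658 * 0.1300 / (2 * 0.5000000000) = -0.0090750522
Term 2 = 0.0700 * 1.0300 * 0.9826522357 * 0.9695048956 = 0.0686886716
Term 3 = -0.0090 * 0.9000 * 0.9977525294 * 0.9647408061 = -0.0077968379
Theta = -0.0090750522 + (0.0686886716) + (-0.0077968379) = 0.051817


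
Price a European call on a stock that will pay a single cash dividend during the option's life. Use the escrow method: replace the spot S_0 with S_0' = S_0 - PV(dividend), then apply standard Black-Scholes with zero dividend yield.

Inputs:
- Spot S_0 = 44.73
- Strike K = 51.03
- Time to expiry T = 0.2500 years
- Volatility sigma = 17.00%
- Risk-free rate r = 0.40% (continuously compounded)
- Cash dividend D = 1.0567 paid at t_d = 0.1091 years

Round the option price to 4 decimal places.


Answer: Price = 0.0545

Derivation:
PV(D) = D * exp(-r * t_d) = 1.0567 * 0.99956370 = 1.05623896
S_0' = S_0 - PV(D) = 44.7300 - 1.05623896 = 43.67376104
d1 = (ln(S_0'/K) + (r + sigma^2/2)*T) / (sigma*sqrt(T)) = -1.77710244
d2 = d1 - sigma*sqrt(T) = -1.86210244
exp(-rT) = 0.99900050
N(d1) = 0.03777569; N(d2) = 0.03129433
C = S_0' * N(d1) - K * exp(-rT) * N(d2) = 43.67376104 * 0.03777569 - 51.0300 * 0.99900050 * 0.03129433 = 0.0545


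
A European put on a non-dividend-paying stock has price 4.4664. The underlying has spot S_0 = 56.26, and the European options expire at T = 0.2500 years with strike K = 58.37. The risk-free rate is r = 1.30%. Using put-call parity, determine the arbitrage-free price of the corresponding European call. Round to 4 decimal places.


Put-call parity: C - P = S_0 * exp(-qT) - K * exp(-rT).
S_0 * exp(-qT) = 56.2600 * 1.00000000 = 56.26000000
K * exp(-rT) = 58.3700 * 0.99675528 = 58.18060543
C = P + S*exp(-qT) - K*exp(-rT)
C = 4.4664 + 56.26000000 - 58.18060543 = 2.5458

Answer: Call price = 2.5458


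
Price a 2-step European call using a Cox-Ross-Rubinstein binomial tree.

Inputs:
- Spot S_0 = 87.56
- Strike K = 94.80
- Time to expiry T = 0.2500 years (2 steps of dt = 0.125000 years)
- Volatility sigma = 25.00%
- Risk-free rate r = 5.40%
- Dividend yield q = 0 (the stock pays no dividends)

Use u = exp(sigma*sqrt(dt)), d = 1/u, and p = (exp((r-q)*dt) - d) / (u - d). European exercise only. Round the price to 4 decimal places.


Answer: Price = V(0,0) = 2.5475

Derivation:
dt = T/N = 0.125000
u = exp(sigma*sqrt(dt)) = 1.092412; d = 1/u = 0.915405
p = (exp((r-q)*dt) - d) / (u - d) = 0.516180
Discount per step: exp(-r*dt) = 0.993273
Stock lattice S(k, i) with i counting down-moves:
  k=0: S(0,0) = 87.5600
  k=1: S(1,0) = 95.6516; S(1,1) = 80.1529
  k=2: S(2,0) = 104.4910; S(2,1) = 87.5600; S(2,2) = 73.3724
Terminal payoffs V(N, i) = max(S_T - K, 0):
  V(2,0) = 9.691003; V(2,1) = 0.000000; V(2,2) = 0.000000
Backward induction: V(k, i) = exp(-r*dt) * [p * V(k+1, i) + (1-p) * V(k+1, i+1)].
  V(1,0) = exp(-r*dt) * [p*9.691003 + (1-p)*0.000000] = 4.968653
  V(1,1) = exp(-r*dt) * [p*0.000000 + (1-p)*0.000000] = 0.000000
  V(0,0) = exp(-r*dt) * [p*4.968653 + (1-p)*0.000000] = 2.547468


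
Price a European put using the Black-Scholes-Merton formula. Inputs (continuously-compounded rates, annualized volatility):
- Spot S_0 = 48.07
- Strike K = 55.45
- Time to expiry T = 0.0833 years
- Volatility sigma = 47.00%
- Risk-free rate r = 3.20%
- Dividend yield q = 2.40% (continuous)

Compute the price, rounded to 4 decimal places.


Answer: Price = 7.8585

Derivation:
d1 = (ln(S/K) + (r - q + 0.5*sigma^2) * T) / (sigma * sqrt(T)) = -0.98014283
d2 = d1 - sigma * sqrt(T) = -1.11579301
exp(-rT) = 0.99733795; exp(-qT) = 0.99800280
P = K * exp(-rT) * N(-d2) - S_0 * exp(-qT) * N(-d1)
N(-d1) = 0.83649219; N(-d2) = 0.86774463
P = 55.4500 * 0.99733795 * 0.86774463 - 48.0700 * 0.99800280 * 0.83649219 = 7.8585


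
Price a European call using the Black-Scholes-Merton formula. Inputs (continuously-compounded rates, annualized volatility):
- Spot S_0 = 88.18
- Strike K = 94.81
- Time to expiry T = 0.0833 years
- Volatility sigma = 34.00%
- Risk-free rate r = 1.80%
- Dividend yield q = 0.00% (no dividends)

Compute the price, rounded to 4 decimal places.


d1 = (ln(S/K) + (r - q + 0.5*sigma^2) * T) / (sigma * sqrt(T)) = -0.67441789
d2 = d1 - sigma * sqrt(T) = -0.77254780
exp(-rT) = 0.99850172; exp(-qT) = 1.00000000
C = S_0 * exp(-qT) * N(d1) - K * exp(-rT) * N(d2)
N(d1) = 0.25002284; N(d2) = 0.21989502
C = 88.1800 * 1.00000000 * 0.25002284 - 94.8100 * 0.99850172 * 0.21989502 = 1.2300

Answer: Price = 1.2300


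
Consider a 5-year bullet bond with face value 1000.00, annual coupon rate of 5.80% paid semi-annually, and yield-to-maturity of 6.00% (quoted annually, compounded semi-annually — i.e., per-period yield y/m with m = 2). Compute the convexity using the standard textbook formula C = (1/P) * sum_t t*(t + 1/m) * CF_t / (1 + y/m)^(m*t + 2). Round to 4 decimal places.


Coupon per period c = face * coupon_rate / m = 29.000000
Periods per year m = 2; per-period yield y/m = 0.030000
Number of cashflows N = 10
Cashflows (t years, CF_t, discount factor 1/(1+y/m)^(m*t), PV):
  t = 0.5000: CF_t = 29.000000, DF = 0.970874, PV = 28.155340
  t = 1.0000: CF_t = 29.000000, DF = 0.942596, PV = 27.335281
  t = 1.5000: CF_t = 29.000000, DF = 0.915142, PV = 26.539108
  t = 2.0000: CF_t = 29.000000, DF = 0.888487, PV = 25.766124
  t = 2.5000: CF_t = 29.000000, DF = 0.862609, PV = 25.015655
  t = 3.0000: CF_t = 29.000000, DF = 0.837484, PV = 24.287043
  t = 3.5000: CF_t = 29.000000, DF = 0.813092, PV = 23.579654
  t = 4.0000: CF_t = 29.000000, DF = 0.789409, PV = 22.892868
  t = 4.5000: CF_t = 29.000000, DF = 0.766417, PV = 22.226085
  t = 5.0000: CF_t = 1029.000000, DF = 0.744094, PV = 765.672638
Price P = sum_t PV_t = 991.469797
Convexity numerator sum_t t*(t + 1/m) * CF_t / (1+y/m)^(m*t + 2):
  t = 0.5000: term = 13.269554
  t = 1.0000: term = 38.649187
  t = 1.5000: term = 75.046964
  t = 2.0000: term = 121.435217
  t = 2.5000: term = 176.847404
  t = 3.0000: term = 240.375112
  t = 3.5000: term = 311.165193
  t = 4.0000: term = 388.417024
  t = 4.5000: term = 471.379883
  t = 5.0000: term = 19847.297160
Convexity = (1/P) * sum = 21683.882697 / 991.469797 = 21.870442

Answer: Convexity = 21.8704


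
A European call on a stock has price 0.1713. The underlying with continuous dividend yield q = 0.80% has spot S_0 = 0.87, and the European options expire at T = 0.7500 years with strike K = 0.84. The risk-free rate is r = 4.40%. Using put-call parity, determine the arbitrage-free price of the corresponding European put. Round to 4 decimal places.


Put-call parity: C - P = S_0 * exp(-qT) - K * exp(-rT).
S_0 * exp(-qT) = 0.8700 * 0.99401796 = 0.86479563
K * exp(-rT) = 0.8400 * 0.96753856 = 0.81273239
P = C - S*exp(-qT) + K*exp(-rT)
P = 0.1713 - 0.86479563 + 0.81273239 = 0.1192

Answer: Put price = 0.1192


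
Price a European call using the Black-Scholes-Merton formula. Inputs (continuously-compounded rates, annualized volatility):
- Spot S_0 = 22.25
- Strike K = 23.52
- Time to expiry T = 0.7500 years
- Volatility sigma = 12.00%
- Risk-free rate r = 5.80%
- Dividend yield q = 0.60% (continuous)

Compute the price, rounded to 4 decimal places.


d1 = (ln(S/K) + (r - q + 0.5*sigma^2) * T) / (sigma * sqrt(T)) = -0.10689750
d2 = d1 - sigma * sqrt(T) = -0.21082055
exp(-rT) = 0.95743255; exp(-qT) = 0.99551011
C = S_0 * exp(-qT) * N(d1) - K * exp(-rT) * N(d2)
N(d1) = 0.45743515; N(d2) = 0.41651365
C = 22.2500 * 0.99551011 * 0.45743515 - 23.5200 * 0.95743255 * 0.41651365 = 0.7528

Answer: Price = 0.7528


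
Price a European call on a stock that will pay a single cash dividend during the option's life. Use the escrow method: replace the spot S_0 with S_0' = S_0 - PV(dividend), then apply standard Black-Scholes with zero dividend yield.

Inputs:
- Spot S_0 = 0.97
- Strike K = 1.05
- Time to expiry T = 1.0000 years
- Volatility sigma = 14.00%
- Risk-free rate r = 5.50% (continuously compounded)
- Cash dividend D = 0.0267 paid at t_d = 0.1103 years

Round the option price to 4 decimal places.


Answer: Price = 0.0326

Derivation:
PV(D) = D * exp(-r * t_d) = 0.0267 * 0.99395186 = 0.02653851
S_0' = S_0 - PV(D) = 0.9700 - 0.02653851 = 0.94346149
d1 = (ln(S_0'/K) + (r + sigma^2/2)*T) / (sigma*sqrt(T)) = -0.30135643
d2 = d1 - sigma*sqrt(T) = -0.44135643
exp(-rT) = 0.94648515
N(d1) = 0.38157136; N(d2) = 0.32947749
C = S_0' * N(d1) - K * exp(-rT) * N(d2) = 0.94346149 * 0.38157136 - 1.0500 * 0.94648515 * 0.32947749 = 0.0326


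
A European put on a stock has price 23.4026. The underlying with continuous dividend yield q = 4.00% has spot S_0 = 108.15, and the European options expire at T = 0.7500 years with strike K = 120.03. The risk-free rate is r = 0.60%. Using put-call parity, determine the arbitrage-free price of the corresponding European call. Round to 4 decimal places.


Put-call parity: C - P = S_0 * exp(-qT) - K * exp(-rT).
S_0 * exp(-qT) = 108.1500 * 0.97044553 = 104.95368445
K * exp(-rT) = 120.0300 * 0.99551011 = 119.49107848
C = P + S*exp(-qT) - K*exp(-rT)
C = 23.4026 + 104.95368445 - 119.49107848 = 8.8652

Answer: Call price = 8.8652


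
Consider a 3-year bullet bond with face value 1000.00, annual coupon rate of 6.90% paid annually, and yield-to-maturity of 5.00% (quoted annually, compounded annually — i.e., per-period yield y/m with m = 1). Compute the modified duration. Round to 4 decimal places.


Answer: Modified duration = 2.6815

Derivation:
Coupon per period c = face * coupon_rate / m = 69.000000
Periods per year m = 1; per-period yield y/m = 0.050000
Number of cashflows N = 3
Cashflows (t years, CF_t, discount factor 1/(1+y/m)^(m*t), PV):
  t = 1.0000: CF_t = 69.000000, DF = 0.952381, PV = 65.714286
  t = 2.0000: CF_t = 69.000000, DF = 0.907029, PV = 62.585034
  t = 3.0000: CF_t = 1069.000000, DF = 0.863838, PV = 923.442393
Price P = sum_t PV_t = 1051.741713
First compute Macaulay numerator sum_t t * PV_t:
  t * PV_t at t = 1.0000: 65.714286
  t * PV_t at t = 2.0000: 125.170068
  t * PV_t at t = 3.0000: 2770.327178
Macaulay duration D = 2961.211532 / 1051.741713 = 2.815531
Modified duration = D / (1 + y/m) = 2.815531 / (1 + 0.050000) = 2.681458


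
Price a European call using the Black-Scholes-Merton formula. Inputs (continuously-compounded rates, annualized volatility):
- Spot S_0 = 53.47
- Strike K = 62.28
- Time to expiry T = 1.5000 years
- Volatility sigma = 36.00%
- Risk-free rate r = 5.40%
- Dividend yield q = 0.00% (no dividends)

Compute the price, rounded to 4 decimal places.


Answer: Price = 7.8182

Derivation:
d1 = (ln(S/K) + (r - q + 0.5*sigma^2) * T) / (sigma * sqrt(T)) = 0.05824433
d2 = d1 - sigma * sqrt(T) = -0.38266382
exp(-rT) = 0.92219369; exp(-qT) = 1.00000000
C = S_0 * exp(-qT) * N(d1) - K * exp(-rT) * N(d2)
N(d1) = 0.52322300; N(d2) = 0.35098452
C = 53.4700 * 1.00000000 * 0.52322300 - 62.2800 * 0.92219369 * 0.35098452 = 7.8182


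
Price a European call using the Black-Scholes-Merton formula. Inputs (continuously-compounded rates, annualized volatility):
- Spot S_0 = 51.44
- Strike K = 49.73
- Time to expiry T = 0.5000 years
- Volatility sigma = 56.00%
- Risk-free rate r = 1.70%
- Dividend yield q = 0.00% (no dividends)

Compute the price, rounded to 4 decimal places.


Answer: Price = 9.0161

Derivation:
d1 = (ln(S/K) + (r - q + 0.5*sigma^2) * T) / (sigma * sqrt(T)) = 0.30483299
d2 = d1 - sigma * sqrt(T) = -0.09114680
exp(-rT) = 0.99153602; exp(-qT) = 1.00000000
C = S_0 * exp(-qT) * N(d1) - K * exp(-rT) * N(d2)
N(d1) = 0.61975332; N(d2) = 0.46368797
C = 51.4400 * 1.00000000 * 0.61975332 - 49.7300 * 0.99153602 * 0.46368797 = 9.0161


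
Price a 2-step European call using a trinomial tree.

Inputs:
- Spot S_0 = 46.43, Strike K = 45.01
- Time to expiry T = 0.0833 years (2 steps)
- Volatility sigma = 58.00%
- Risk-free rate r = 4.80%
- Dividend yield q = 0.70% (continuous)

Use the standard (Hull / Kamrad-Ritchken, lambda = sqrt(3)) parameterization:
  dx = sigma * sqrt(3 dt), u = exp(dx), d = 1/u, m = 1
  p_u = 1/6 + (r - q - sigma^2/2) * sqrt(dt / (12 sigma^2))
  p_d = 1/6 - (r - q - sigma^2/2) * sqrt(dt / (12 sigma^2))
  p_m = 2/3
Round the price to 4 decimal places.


Answer: Price = V(0,0) = 3.7413

Derivation:
dt = T/N = 0.041650; dx = sigma*sqrt(3*dt) = 0.205020
u = exp(dx) = 1.227550; d = 1/u = 0.814631
p_u = 0.153746, p_m = 0.666667, p_d = 0.179587
Discount per step: exp(-r*dt) = 0.998003
Stock lattice S(k, j) with j the centered position index:
  k=0: S(0,+0) = 46.4300
  k=1: S(1,-1) = 37.8233; S(1,+0) = 46.4300; S(1,+1) = 56.9951
  k=2: S(2,-2) = 30.8121; S(2,-1) = 37.8233; S(2,+0) = 46.4300; S(2,+1) = 56.9951; S(2,+2) = 69.9643
Terminal payoffs V(N, j) = max(S_T - K, 0):
  V(2,-2) = 0.000000; V(2,-1) = 0.000000; V(2,+0) = 1.420000; V(2,+1) = 11.985126; V(2,+2) = 24.954341
Backward induction: V(k, j) = exp(-r*dt) * [p_u * V(k+1, j+1) + p_m * V(k+1, j) + p_d * V(k+1, j-1)]
  V(1,-1) = exp(-r*dt) * [p_u*1.420000 + p_m*0.000000 + p_d*0.000000] = 0.217884
  V(1,+0) = exp(-r*dt) * [p_u*11.985126 + p_m*1.420000 + p_d*0.000000] = 2.783764
  V(1,+1) = exp(-r*dt) * [p_u*24.954341 + p_m*11.985126 + p_d*1.420000] = 12.057605
  V(0,+0) = exp(-r*dt) * [p_u*12.057605 + p_m*2.783764 + p_d*0.217884] = 3.741296


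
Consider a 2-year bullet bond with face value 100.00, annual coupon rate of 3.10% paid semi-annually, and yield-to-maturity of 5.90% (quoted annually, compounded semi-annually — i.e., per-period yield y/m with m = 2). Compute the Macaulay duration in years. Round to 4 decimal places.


Coupon per period c = face * coupon_rate / m = 1.550000
Periods per year m = 2; per-period yield y/m = 0.029500
Number of cashflows N = 4
Cashflows (t years, CF_t, discount factor 1/(1+y/m)^(m*t), PV):
  t = 0.5000: CF_t = 1.550000, DF = 0.971345, PV = 1.505585
  t = 1.0000: CF_t = 1.550000, DF = 0.943512, PV = 1.462443
  t = 1.5000: CF_t = 1.550000, DF = 0.916476, PV = 1.420537
  t = 2.0000: CF_t = 101.550000, DF = 0.890214, PV = 90.401268
Price P = sum_t PV_t = 94.789834
Macaulay numerator sum_t t * PV_t:
  t * PV_t at t = 0.5000: 0.752793
  t * PV_t at t = 1.0000: 1.462443
  t * PV_t at t = 1.5000: 2.130806
  t * PV_t at t = 2.0000: 180.802537
Macaulay duration D = (sum_t t * PV_t) / P = 185.148579 / 94.789834 = 1.953254

Answer: Macaulay duration = 1.9533 years


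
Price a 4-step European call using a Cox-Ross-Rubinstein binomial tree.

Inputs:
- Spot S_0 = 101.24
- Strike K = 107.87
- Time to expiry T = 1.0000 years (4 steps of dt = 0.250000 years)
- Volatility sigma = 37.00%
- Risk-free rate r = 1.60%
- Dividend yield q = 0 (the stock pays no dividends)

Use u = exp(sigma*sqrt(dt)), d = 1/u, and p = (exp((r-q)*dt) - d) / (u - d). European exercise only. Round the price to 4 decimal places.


Answer: Price = V(0,0) = 12.9671

Derivation:
dt = T/N = 0.250000
u = exp(sigma*sqrt(dt)) = 1.203218; d = 1/u = 0.831104
p = (exp((r-q)*dt) - d) / (u - d) = 0.464652
Discount per step: exp(-r*dt) = 0.996008
Stock lattice S(k, i) with i counting down-moves:
  k=0: S(0,0) = 101.2400
  k=1: S(1,0) = 121.8138; S(1,1) = 84.1410
  k=2: S(2,0) = 146.5687; S(2,1) = 101.2400; S(2,2) = 69.9299
  k=3: S(3,0) = 176.3541; S(3,1) = 121.8138; S(3,2) = 84.1410; S(3,3) = 58.1191
  k=4: S(4,0) = 212.1925; S(4,1) = 146.5687; S(4,2) = 101.2400; S(4,3) = 69.9299; S(4,4) = 48.3030
Terminal payoffs V(N, i) = max(S_T - K, 0):
  V(4,0) = 104.322511; V(4,1) = 38.698652; V(4,2) = 0.000000; V(4,3) = 0.000000; V(4,4) = 0.000000
Backward induction: V(k, i) = exp(-r*dt) * [p * V(k+1, i) + (1-p) * V(k+1, i+1)].
  V(3,0) = exp(-r*dt) * [p*104.322511 + (1-p)*38.698652] = 68.914723
  V(3,1) = exp(-r*dt) * [p*38.698652 + (1-p)*0.000000] = 17.909639
  V(3,2) = exp(-r*dt) * [p*0.000000 + (1-p)*0.000000] = 0.000000
  V(3,3) = exp(-r*dt) * [p*0.000000 + (1-p)*0.000000] = 0.000000
  V(2,0) = exp(-r*dt) * [p*68.914723 + (1-p)*17.909639] = 41.443168
  V(2,1) = exp(-r*dt) * [p*17.909639 + (1-p)*0.000000] = 8.288536
  V(2,2) = exp(-r*dt) * [p*0.000000 + (1-p)*0.000000] = 0.000000
  V(1,0) = exp(-r*dt) * [p*41.443168 + (1-p)*8.288536] = 23.599328
  V(1,1) = exp(-r*dt) * [p*8.288536 + (1-p)*0.000000] = 3.835913
  V(0,0) = exp(-r*dt) * [p*23.599328 + (1-p)*3.835913] = 12.967059


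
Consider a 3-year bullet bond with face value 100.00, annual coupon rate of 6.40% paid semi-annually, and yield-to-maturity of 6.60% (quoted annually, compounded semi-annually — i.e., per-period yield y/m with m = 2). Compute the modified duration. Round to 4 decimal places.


Answer: Modified duration = 2.6874

Derivation:
Coupon per period c = face * coupon_rate / m = 3.200000
Periods per year m = 2; per-period yield y/m = 0.033000
Number of cashflows N = 6
Cashflows (t years, CF_t, discount factor 1/(1+y/m)^(m*t), PV):
  t = 0.5000: CF_t = 3.200000, DF = 0.968054, PV = 3.097773
  t = 1.0000: CF_t = 3.200000, DF = 0.937129, PV = 2.998813
  t = 1.5000: CF_t = 3.200000, DF = 0.907192, PV = 2.903013
  t = 2.0000: CF_t = 3.200000, DF = 0.878211, PV = 2.810274
  t = 2.5000: CF_t = 3.200000, DF = 0.850156, PV = 2.720498
  t = 3.0000: CF_t = 103.200000, DF = 0.822997, PV = 84.933255
Price P = sum_t PV_t = 99.463626
First compute Macaulay numerator sum_t t * PV_t:
  t * PV_t at t = 0.5000: 1.548887
  t * PV_t at t = 1.0000: 2.998813
  t * PV_t at t = 1.5000: 4.354520
  t * PV_t at t = 2.0000: 5.620548
  t * PV_t at t = 2.5000: 6.801244
  t * PV_t at t = 3.0000: 254.799765
Macaulay duration D = 276.123777 / 99.463626 = 2.776128
Modified duration = D / (1 + y/m) = 2.776128 / (1 + 0.033000) = 2.687443


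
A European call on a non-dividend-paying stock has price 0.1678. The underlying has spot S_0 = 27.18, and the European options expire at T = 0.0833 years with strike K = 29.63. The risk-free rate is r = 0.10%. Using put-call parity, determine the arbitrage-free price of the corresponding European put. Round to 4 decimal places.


Answer: Put price = 2.6153

Derivation:
Put-call parity: C - P = S_0 * exp(-qT) - K * exp(-rT).
S_0 * exp(-qT) = 27.1800 * 1.00000000 = 27.18000000
K * exp(-rT) = 29.6300 * 0.99991670 = 29.62753192
P = C - S*exp(-qT) + K*exp(-rT)
P = 0.1678 - 27.18000000 + 29.62753192 = 2.6153


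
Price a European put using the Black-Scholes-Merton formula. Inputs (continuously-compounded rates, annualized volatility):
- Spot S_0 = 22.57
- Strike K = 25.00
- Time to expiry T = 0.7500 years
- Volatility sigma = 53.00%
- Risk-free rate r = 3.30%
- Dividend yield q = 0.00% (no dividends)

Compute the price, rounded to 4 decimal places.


d1 = (ln(S/K) + (r - q + 0.5*sigma^2) * T) / (sigma * sqrt(T)) = 0.06063979
d2 = d1 - sigma * sqrt(T) = -0.39835368
exp(-rT) = 0.97555377; exp(-qT) = 1.00000000
P = K * exp(-rT) * N(-d2) - S_0 * exp(-qT) * N(-d1)
N(-d1) = 0.47582304; N(-d2) = 0.65481525
P = 25.0000 * 0.97555377 * 0.65481525 - 22.5700 * 1.00000000 * 0.47582304 = 5.2309

Answer: Price = 5.2309


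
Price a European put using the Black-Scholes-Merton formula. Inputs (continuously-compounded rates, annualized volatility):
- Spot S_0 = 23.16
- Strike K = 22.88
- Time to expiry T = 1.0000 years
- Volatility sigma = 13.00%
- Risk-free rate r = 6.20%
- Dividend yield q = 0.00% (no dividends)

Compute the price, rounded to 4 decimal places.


d1 = (ln(S/K) + (r - q + 0.5*sigma^2) * T) / (sigma * sqrt(T)) = 0.63548836
d2 = d1 - sigma * sqrt(T) = 0.50548836
exp(-rT) = 0.93988289; exp(-qT) = 1.00000000
P = K * exp(-rT) * N(-d2) - S_0 * exp(-qT) * N(-d1)
N(-d1) = 0.26255498; N(-d2) = 0.30660794
P = 22.8800 * 0.93988289 * 0.30660794 - 23.1600 * 1.00000000 * 0.26255498 = 0.5127

Answer: Price = 0.5127


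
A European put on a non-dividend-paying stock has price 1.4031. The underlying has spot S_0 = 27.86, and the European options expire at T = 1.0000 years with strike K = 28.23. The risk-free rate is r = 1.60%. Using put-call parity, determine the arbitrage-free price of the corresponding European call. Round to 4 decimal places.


Put-call parity: C - P = S_0 * exp(-qT) - K * exp(-rT).
S_0 * exp(-qT) = 27.8600 * 1.00000000 = 27.86000000
K * exp(-rT) = 28.2300 * 0.98412732 = 27.78191425
C = P + S*exp(-qT) - K*exp(-rT)
C = 1.4031 + 27.86000000 - 27.78191425 = 1.4812

Answer: Call price = 1.4812


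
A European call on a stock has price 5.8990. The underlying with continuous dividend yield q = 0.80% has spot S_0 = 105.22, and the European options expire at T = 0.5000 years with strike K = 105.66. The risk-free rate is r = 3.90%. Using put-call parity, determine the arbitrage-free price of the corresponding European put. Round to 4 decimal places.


Answer: Put price = 4.7186

Derivation:
Put-call parity: C - P = S_0 * exp(-qT) - K * exp(-rT).
S_0 * exp(-qT) = 105.2200 * 0.99600799 = 104.79996064
K * exp(-rT) = 105.6600 * 0.98068890 = 103.61958867
P = C - S*exp(-qT) + K*exp(-rT)
P = 5.8990 - 104.79996064 + 103.61958867 = 4.7186


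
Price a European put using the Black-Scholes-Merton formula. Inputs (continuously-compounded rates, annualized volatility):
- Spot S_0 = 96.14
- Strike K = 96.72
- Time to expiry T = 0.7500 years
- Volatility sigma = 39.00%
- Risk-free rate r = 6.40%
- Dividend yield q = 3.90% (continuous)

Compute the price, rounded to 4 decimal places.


d1 = (ln(S/K) + (r - q + 0.5*sigma^2) * T) / (sigma * sqrt(T)) = 0.20658113
d2 = d1 - sigma * sqrt(T) = -0.13116878
exp(-rT) = 0.95313379; exp(-qT) = 0.97117364
P = K * exp(-rT) * N(-d2) - S_0 * exp(-qT) * N(-d1)
N(-d1) = 0.41816850; N(-d2) = 0.55217910
P = 96.7200 * 0.95313379 * 0.55217910 - 96.1400 * 0.97117364 * 0.41816850 = 11.8600

Answer: Price = 11.8600


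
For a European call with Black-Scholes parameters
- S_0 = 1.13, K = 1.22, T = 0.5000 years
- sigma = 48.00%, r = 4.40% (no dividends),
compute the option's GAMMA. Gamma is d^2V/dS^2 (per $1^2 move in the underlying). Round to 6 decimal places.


d1 = 0.0087409417; d2 = -0.3306703133
phi(d1) = 0.3989270403; exp(-qT) = 1.0000000000; exp(-rT) = 0.9782402351
Gamma = exp(-qT) * phi(d1) / (S * sigma * sqrt(T)) = 1.0000000000 * 0.3989270403 / (1.1300 * 0.4800 * 0.7071067812) = 1.040133

Answer: Gamma = 1.040133


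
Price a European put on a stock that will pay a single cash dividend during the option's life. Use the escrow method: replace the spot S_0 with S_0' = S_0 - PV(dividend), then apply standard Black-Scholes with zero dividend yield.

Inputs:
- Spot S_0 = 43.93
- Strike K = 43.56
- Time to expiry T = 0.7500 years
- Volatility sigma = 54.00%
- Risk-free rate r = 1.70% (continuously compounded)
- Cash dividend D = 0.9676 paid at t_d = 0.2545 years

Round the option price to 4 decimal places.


PV(D) = D * exp(-r * t_d) = 0.9676 * 0.99568285 = 0.96342272
S_0' = S_0 - PV(D) = 43.9300 - 0.96342272 = 42.96657728
d1 = (ln(S_0'/K) + (r + sigma^2/2)*T) / (sigma*sqrt(T)) = 0.23175961
d2 = d1 - sigma*sqrt(T) = -0.23589411
exp(-rT) = 0.98733094
N(-d1) = 0.40836237; N(-d2) = 0.59324258
P = K * exp(-rT) * N(-d2) - S_0' * N(-d1) = 43.5600 * 0.98733094 * 0.59324258 - 42.96657728 * 0.40836237 = 7.9683

Answer: Price = 7.9683


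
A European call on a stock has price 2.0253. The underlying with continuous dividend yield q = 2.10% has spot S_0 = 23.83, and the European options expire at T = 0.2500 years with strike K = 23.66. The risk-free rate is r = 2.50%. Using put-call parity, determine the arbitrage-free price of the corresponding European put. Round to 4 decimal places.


Answer: Put price = 1.8327

Derivation:
Put-call parity: C - P = S_0 * exp(-qT) - K * exp(-rT).
S_0 * exp(-qT) = 23.8300 * 0.99476376 = 23.70522033
K * exp(-rT) = 23.6600 * 0.99376949 = 23.51258615
P = C - S*exp(-qT) + K*exp(-rT)
P = 2.0253 - 23.70522033 + 23.51258615 = 1.8327


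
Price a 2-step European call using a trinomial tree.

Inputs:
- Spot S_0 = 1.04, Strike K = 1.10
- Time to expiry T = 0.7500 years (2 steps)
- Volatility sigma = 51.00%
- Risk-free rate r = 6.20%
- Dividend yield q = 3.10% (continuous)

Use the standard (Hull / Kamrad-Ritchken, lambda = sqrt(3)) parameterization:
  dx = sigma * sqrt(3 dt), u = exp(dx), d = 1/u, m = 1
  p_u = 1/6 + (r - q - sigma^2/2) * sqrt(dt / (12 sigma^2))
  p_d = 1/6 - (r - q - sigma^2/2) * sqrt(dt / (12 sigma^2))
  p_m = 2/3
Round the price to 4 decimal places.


Answer: Price = V(0,0) = 0.1485

Derivation:
dt = T/N = 0.375000; dx = sigma*sqrt(3*dt) = 0.540937
u = exp(dx) = 1.717615; d = 1/u = 0.582203
p_u = 0.132334, p_m = 0.666667, p_d = 0.200999
Discount per step: exp(-r*dt) = 0.977018
Stock lattice S(k, j) with j the centered position index:
  k=0: S(0,+0) = 1.0400
  k=1: S(1,-1) = 0.6055; S(1,+0) = 1.0400; S(1,+1) = 1.7863
  k=2: S(2,-2) = 0.3525; S(2,-1) = 0.6055; S(2,+0) = 1.0400; S(2,+1) = 1.7863; S(2,+2) = 3.0682
Terminal payoffs V(N, j) = max(S_T - K, 0):
  V(2,-2) = 0.000000; V(2,-1) = 0.000000; V(2,+0) = 0.000000; V(2,+1) = 0.686320; V(2,+2) = 1.968209
Backward induction: V(k, j) = exp(-r*dt) * [p_u * V(k+1, j+1) + p_m * V(k+1, j) + p_d * V(k+1, j-1)]
  V(1,-1) = exp(-r*dt) * [p_u*0.000000 + p_m*0.000000 + p_d*0.000000] = 0.000000
  V(1,+0) = exp(-r*dt) * [p_u*0.686320 + p_m*0.000000 + p_d*0.000000] = 0.088736
  V(1,+1) = exp(-r*dt) * [p_u*1.968209 + p_m*0.686320 + p_d*0.000000] = 0.701506
  V(0,+0) = exp(-r*dt) * [p_u*0.701506 + p_m*0.088736 + p_d*0.000000] = 0.148497


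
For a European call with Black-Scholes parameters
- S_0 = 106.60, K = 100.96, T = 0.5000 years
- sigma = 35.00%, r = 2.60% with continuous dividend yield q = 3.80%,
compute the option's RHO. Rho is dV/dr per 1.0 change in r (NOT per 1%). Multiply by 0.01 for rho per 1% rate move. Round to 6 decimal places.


Answer: Rho = 26.337212

Derivation:
d1 = 0.3191440107; d2 = 0.0716566372
phi(d1) = 0.3791342242; exp(-qT) = 0.9811793622; exp(-rT) = 0.9870841350
N(d2) = 0.5285624171
Rho = K*T*exp(-rT)*N(d2) = 100.9600 * 0.5000 * 0.9870841350 * 0.5285624171 = 26.337212


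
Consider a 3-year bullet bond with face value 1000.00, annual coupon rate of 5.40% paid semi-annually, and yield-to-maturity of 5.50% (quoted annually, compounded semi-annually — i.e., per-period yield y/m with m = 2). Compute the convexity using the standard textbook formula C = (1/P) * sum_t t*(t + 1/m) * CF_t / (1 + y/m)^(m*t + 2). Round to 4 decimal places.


Coupon per period c = face * coupon_rate / m = 27.000000
Periods per year m = 2; per-period yield y/m = 0.027500
Number of cashflows N = 6
Cashflows (t years, CF_t, discount factor 1/(1+y/m)^(m*t), PV):
  t = 0.5000: CF_t = 27.000000, DF = 0.973236, PV = 26.277372
  t = 1.0000: CF_t = 27.000000, DF = 0.947188, PV = 25.574085
  t = 1.5000: CF_t = 27.000000, DF = 0.921838, PV = 24.889620
  t = 2.0000: CF_t = 27.000000, DF = 0.897166, PV = 24.223475
  t = 2.5000: CF_t = 27.000000, DF = 0.873154, PV = 23.575158
  t = 3.0000: CF_t = 1027.000000, DF = 0.849785, PV = 872.729106
Price P = sum_t PV_t = 997.268817
Convexity numerator sum_t t*(t + 1/m) * CF_t / (1+y/m)^(m*t + 2):
  t = 0.5000: term = 12.444810
  t = 1.0000: term = 36.335212
  t = 1.5000: term = 70.725474
  t = 2.0000: term = 114.720963
  t = 2.5000: term = 167.475859
  t = 3.0000: term = 8679.707665
Convexity = (1/P) * sum = 9081.409984 / 997.268817 = 9.106281

Answer: Convexity = 9.1063


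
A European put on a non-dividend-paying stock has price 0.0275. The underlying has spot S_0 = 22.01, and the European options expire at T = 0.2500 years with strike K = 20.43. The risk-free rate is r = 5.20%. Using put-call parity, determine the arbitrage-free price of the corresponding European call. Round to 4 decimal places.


Answer: Call price = 1.8714

Derivation:
Put-call parity: C - P = S_0 * exp(-qT) - K * exp(-rT).
S_0 * exp(-qT) = 22.0100 * 1.00000000 = 22.01000000
K * exp(-rT) = 20.4300 * 0.98708414 = 20.16612888
C = P + S*exp(-qT) - K*exp(-rT)
C = 0.0275 + 22.01000000 - 20.16612888 = 1.8714


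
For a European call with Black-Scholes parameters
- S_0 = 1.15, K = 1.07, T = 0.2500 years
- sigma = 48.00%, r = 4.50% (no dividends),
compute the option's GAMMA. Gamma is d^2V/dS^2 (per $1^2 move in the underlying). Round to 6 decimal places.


d1 = 0.4673053913; d2 = 0.2273053913
phi(d1) = 0.3576767271; exp(-qT) = 1.0000000000; exp(-rT) = 0.9888130446
Gamma = exp(-qT) * phi(d1) / (S * sigma * sqrt(T)) = 1.0000000000 * 0.3576767271 / (1.1500 * 0.4800 * 0.5000000000) = 1.295930

Answer: Gamma = 1.295930


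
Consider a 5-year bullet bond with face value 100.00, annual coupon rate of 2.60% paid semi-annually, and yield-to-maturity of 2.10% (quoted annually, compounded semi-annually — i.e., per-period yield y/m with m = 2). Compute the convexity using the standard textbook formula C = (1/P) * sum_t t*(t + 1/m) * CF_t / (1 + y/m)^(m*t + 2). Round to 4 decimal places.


Coupon per period c = face * coupon_rate / m = 1.300000
Periods per year m = 2; per-period yield y/m = 0.010500
Number of cashflows N = 10
Cashflows (t years, CF_t, discount factor 1/(1+y/m)^(m*t), PV):
  t = 0.5000: CF_t = 1.300000, DF = 0.989609, PV = 1.286492
  t = 1.0000: CF_t = 1.300000, DF = 0.979326, PV = 1.273124
  t = 1.5000: CF_t = 1.300000, DF = 0.969150, PV = 1.259895
  t = 2.0000: CF_t = 1.300000, DF = 0.959080, PV = 1.246804
  t = 2.5000: CF_t = 1.300000, DF = 0.949114, PV = 1.233848
  t = 3.0000: CF_t = 1.300000, DF = 0.939252, PV = 1.221027
  t = 3.5000: CF_t = 1.300000, DF = 0.929492, PV = 1.208340
  t = 4.0000: CF_t = 1.300000, DF = 0.919834, PV = 1.195784
  t = 4.5000: CF_t = 1.300000, DF = 0.910276, PV = 1.183359
  t = 5.0000: CF_t = 101.300000, DF = 0.900818, PV = 91.252814
Price P = sum_t PV_t = 102.361488
Convexity numerator sum_t t*(t + 1/m) * CF_t / (1+y/m)^(m*t + 2):
  t = 0.5000: term = 0.629948
  t = 1.0000: term = 1.870206
  t = 1.5000: term = 3.701545
  t = 2.0000: term = 6.105137
  t = 2.5000: term = 9.062549
  t = 3.0000: term = 12.555734
  t = 3.5000: term = 16.567025
  t = 4.0000: term = 21.079130
  t = 4.5000: term = 26.075123
  t = 5.0000: term = 2457.572423
Convexity = (1/P) * sum = 2555.218820 / 102.361488 = 24.962697

Answer: Convexity = 24.9627


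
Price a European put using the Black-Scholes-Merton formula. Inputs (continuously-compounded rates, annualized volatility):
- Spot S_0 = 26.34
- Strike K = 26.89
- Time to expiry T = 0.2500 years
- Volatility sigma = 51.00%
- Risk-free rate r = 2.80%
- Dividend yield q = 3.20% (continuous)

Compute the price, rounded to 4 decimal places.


Answer: Price = 2.9758

Derivation:
d1 = (ln(S/K) + (r - q + 0.5*sigma^2) * T) / (sigma * sqrt(T)) = 0.04253618
d2 = d1 - sigma * sqrt(T) = -0.21246382
exp(-rT) = 0.99302444; exp(-qT) = 0.99203191
P = K * exp(-rT) * N(-d2) - S_0 * exp(-qT) * N(-d1)
N(-d1) = 0.48303563; N(-d2) = 0.58412740
P = 26.8900 * 0.99302444 * 0.58412740 - 26.3400 * 0.99203191 * 0.48303563 = 2.9758
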